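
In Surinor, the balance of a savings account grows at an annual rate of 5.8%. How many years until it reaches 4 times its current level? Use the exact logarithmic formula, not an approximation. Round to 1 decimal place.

t = ln(4) / ln(1 + 0.058) = 1.3863 / 0.056380 ≈ 24.59.

24.6 years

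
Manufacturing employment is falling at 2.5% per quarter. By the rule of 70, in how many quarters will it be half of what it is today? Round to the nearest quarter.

≈ 28 quarters

Halving time ≈ 70 / 2.5 = 28.00 → 28 quarters.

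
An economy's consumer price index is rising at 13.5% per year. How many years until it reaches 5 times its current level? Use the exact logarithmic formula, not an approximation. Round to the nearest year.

t = ln(5) / ln(1 + 0.135) = 1.6094 / 0.126633 ≈ 12.71.
≈ 13 years.

13 years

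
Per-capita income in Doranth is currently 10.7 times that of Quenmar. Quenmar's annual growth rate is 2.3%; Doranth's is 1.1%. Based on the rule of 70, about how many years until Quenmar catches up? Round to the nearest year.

around 199 years

Quenmar gains on Doranth at 2.3% − 1.1% = 1.2 points a year.
At that relative rate the gap halves every 70/1.2 ≈ 58.33 years.
A 10.7 times gap takes log₂(10.7) ≈ 3.42 halvings to close: 3.42 × 58.33 ≈ 199 years.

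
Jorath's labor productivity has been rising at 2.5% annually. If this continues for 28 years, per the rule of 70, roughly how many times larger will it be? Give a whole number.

roughly 2 times

Doubling time ≈ 70/2.5 = 28.00 years.
28/28.00 ≈ 1 doubling, so about 2^1 = 2×.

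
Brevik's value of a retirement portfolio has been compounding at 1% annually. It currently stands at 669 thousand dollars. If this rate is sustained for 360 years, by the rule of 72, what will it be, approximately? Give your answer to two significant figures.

It doubles every 72/1 ≈ 72.00 years, so 360 years is 5.00 doublings.
2^5.00 ≈ 32.00; 669 × 32.00 ≈ 21000 thousand dollars.

approximately 21000 thousand dollars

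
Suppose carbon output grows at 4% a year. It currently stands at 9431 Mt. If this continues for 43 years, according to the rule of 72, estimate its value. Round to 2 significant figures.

Doubling time ≈ 72/4 = 18.00 years.
43 years is 43/18.00 ≈ 2.39 doublings, a factor of 2^2.39 ≈ 5.24.
9431 × 5.24 ≈ 49000 Mt.

around 49000 Mt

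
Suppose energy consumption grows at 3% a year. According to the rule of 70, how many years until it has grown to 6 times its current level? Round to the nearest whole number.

approximately 60 years

At 3% it doubles every 70/3 ≈ 23.33 years.
6× is log₂ 6 ≈ 2.58 doublings, so ≈ 2.58 × 23.33 = 60 years.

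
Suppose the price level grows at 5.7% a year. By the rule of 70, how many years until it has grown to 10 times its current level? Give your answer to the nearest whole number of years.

Doubling time ≈ 70/5.7 = 12.28 years.
Reaching 10× takes log₂(10) ≈ 3.32 doublings.
3.32 × 12.28 ≈ 41 years.

≈ 41 years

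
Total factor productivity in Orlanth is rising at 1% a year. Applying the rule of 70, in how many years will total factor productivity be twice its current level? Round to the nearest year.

Doubling time ≈ 70 / 1 = 70.00 years.

≈ 70 years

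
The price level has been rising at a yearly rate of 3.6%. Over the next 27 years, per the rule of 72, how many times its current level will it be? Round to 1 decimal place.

Doubling time ≈ 72/3.6 = 20.00 years.
27 years / 20.00 ≈ 1.35 doublings → factor 2^1.35 ≈ 2.5.

≈ 2.5 times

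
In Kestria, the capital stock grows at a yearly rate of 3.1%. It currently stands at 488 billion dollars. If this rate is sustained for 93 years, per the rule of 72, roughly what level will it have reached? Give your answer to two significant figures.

Doubling time ≈ 72/3.1 = 23.23 years.
93 years is 93/23.23 ≈ 4.00 doublings, a factor of 2^4.00 ≈ 16.00.
488 × 16.00 ≈ 7800 billion dollars.

about 7800 billion dollars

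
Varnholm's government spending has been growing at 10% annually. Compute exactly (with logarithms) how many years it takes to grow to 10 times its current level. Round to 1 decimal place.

t = ln(10) / ln(1 + 0.1) = 2.3026 / 0.095310 ≈ 24.16.

24.2 years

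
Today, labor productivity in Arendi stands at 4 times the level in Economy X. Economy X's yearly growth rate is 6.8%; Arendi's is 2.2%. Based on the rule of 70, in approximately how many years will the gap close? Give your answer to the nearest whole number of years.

What matters is the difference: 4.6 pp.
Rule of 70 on the gap: the ratio halves every 70/4.6 ≈ 15.22 years.
A 4 times gap closes after 2 halvings: 2 × 15.22 ≈ 30 years.

around 30 years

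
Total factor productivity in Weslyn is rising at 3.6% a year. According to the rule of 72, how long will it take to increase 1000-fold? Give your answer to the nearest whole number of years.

One doubling takes 72/3.6 = 20.00 years.
1000× is log₂ 1000 ≈ 9.97 doublings, so ≈ 9.97 × 20.00 = 199 years.

roughly 199 years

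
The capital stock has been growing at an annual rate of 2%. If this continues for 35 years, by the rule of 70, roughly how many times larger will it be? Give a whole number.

≈ 2 times

At 2% one doubling takes ≈ 35.00 years; 35 years is 1 of them, so ×2.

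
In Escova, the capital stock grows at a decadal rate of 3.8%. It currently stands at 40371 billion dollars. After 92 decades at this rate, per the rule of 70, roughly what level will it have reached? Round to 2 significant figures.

about 1300000 billion dollars

It doubles every 70/3.8 ≈ 18.42 decades, so 92 decades is 4.99 doublings.
2^4.99 ≈ 31.78; 40371 × 31.78 ≈ 1300000 billion dollars.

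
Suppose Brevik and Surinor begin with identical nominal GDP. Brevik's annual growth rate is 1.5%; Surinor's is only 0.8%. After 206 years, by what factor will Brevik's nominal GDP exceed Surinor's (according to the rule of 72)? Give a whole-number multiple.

Rate gap = 1.5% − 0.8% = 0.7 points.
The ratio doubles every 72/0.7 ≈ 102.86 years.
206/102.86 ≈ 2.00 doublings → ratio ≈ 2^2.00 ≈ 4.

roughly 4 times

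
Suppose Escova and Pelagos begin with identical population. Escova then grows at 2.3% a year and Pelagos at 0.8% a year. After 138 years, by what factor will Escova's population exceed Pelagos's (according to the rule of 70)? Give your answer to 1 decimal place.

Only the 1.5-point difference matters.
70/1.5 ≈ 46.67 years per doubling of the ratio; 138 years gives 2.96 doublings, so ≈ 7.8×.

roughly 7.8 times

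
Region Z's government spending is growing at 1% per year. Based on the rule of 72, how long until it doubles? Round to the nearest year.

about 72 years

72/1 ≈ 72.00, so it doubles roughly every 72 years.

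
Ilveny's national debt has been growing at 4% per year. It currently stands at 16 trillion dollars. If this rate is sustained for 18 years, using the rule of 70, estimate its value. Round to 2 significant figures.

about 33 trillion dollars

Doubling time ≈ 70/4 = 17.50 years.
18 years is 18/17.50 ≈ 1.03 doublings, a factor of 2^1.03 ≈ 2.04.
16 × 2.04 ≈ 33 trillion dollars.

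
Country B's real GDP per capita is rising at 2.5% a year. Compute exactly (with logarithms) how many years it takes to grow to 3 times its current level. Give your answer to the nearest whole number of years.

44 years

t = ln(3) / ln(1 + 0.025) = 1.0986 / 0.024693 ≈ 44.49.
≈ 44 years.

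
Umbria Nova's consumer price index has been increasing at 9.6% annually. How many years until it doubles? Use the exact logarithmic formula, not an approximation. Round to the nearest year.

8 years

t = ln(2) / ln(1 + 0.096) = 0.6931 / 0.091667 ≈ 7.56.
≈ 8 years.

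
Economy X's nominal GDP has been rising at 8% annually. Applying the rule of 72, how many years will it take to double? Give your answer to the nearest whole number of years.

At 8%, doubling takes about 72/8 = 9.00 years.

≈ 9 years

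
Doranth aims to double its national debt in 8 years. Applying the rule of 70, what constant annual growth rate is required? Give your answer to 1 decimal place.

70 / 8 ≈ 8.75, so about 8.8% annually.

around 8.8%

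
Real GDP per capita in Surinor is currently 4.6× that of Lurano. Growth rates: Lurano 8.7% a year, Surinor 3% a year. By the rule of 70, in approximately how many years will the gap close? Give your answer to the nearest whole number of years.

approximately 27 years

The growth-rate gap is 8.7% − 3% = 5.7 percentage points.
So the ratio between them halves every 70/5.7 ≈ 12.28 years.
A 4.6× gap takes log₂(4.6) ≈ 2.20 halvings to close: 2.20 × 12.28 ≈ 27 years.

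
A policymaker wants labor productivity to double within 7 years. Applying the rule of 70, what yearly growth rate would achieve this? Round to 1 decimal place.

around 10.0%

70 / 7 ≈ 10.00, so about 10.0% per year.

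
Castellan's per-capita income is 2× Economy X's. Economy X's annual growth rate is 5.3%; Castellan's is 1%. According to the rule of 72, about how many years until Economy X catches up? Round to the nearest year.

What matters is the difference: 4.3 pp.
Rule of 72 on the gap: the ratio halves every 72/4.3 ≈ 16.74 years.
A 2× gap closes after 1 halving: 1 × 16.74 ≈ 17 years.

17 years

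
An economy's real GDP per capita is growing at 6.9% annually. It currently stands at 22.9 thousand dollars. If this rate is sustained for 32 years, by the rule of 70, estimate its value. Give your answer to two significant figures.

≈ 200 thousand dollars

Doubling time ≈ 70/6.9 = 10.14 years.
32 years is 32/10.14 ≈ 3.16 doublings, a factor of 2^3.16 ≈ 8.94.
22.9 × 8.94 ≈ 200 thousand dollars.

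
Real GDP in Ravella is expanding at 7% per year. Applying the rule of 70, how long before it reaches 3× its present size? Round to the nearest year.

16 years

Doubling time ≈ 70/7 = 10.00 years.
Reaching 3× takes log₂(3) ≈ 1.58 doublings.
1.58 × 10.00 ≈ 16 years.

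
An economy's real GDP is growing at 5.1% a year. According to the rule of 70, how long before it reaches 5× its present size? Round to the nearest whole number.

One doubling takes 70/5.1 = 13.73 years.
5× is log₂ 5 ≈ 2.32 doublings, so ≈ 2.32 × 13.73 = 32 years.

≈ 32 years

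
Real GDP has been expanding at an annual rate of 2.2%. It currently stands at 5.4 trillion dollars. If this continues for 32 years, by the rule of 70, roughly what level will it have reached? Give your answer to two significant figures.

about 11 trillion dollars

Doubling time ≈ 70/2.2 = 31.82 years.
32 years is 32/31.82 ≈ 1.01 doublings, a factor of 2^1.01 ≈ 2.01.
5.4 × 2.01 ≈ 11 trillion dollars.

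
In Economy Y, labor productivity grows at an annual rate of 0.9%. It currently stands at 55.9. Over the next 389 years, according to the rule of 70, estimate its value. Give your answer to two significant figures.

It doubles every 70/0.9 ≈ 77.78 years, so 389 years is 5.00 doublings.
2^5.00 ≈ 32.00; 55.9 × 32.00 ≈ 1800.

about 1800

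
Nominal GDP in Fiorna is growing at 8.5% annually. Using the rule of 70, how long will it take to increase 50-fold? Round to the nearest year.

One doubling takes 70/8.5 = 8.24 years.
Reaching 50× takes log₂(50) ≈ 5.64 doublings.
5.64 × 8.24 ≈ 46 years.

approximately 46 years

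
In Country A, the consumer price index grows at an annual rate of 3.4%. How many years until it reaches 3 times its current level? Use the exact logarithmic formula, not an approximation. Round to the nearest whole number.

33 years

t = ln(3) / ln(1 + 0.034) = 1.0986 / 0.033435 ≈ 32.86.
≈ 33 years.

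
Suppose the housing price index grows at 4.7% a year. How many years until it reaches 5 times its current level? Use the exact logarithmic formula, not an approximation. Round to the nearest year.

t = ln(5) / ln(1 + 0.047) = 1.6094 / 0.045929 ≈ 35.04.
≈ 35 years.

35 years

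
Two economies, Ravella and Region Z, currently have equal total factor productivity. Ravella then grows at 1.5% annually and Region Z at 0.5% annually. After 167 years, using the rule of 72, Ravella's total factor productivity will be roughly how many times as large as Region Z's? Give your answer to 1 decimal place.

Ravella pulls ahead at 1 pp per year, so the ratio doubles every 72/1 ≈ 72.00 years.
In 167 years that's 2.32 doublings: 2^2.32 ≈ 5.0.

about 5.0 times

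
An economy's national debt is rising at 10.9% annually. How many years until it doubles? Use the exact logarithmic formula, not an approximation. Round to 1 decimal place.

6.7 years

t = ln(2) / ln(1 + 0.109) = 0.6931 / 0.103459 ≈ 6.70.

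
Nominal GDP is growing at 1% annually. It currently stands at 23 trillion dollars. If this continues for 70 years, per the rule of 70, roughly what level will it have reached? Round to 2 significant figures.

It doubles every 70/1 ≈ 70.00 years, so 70 years is 1.00 doublings.
2^1.00 ≈ 2.00; 23 × 2.00 ≈ 46 trillion dollars.

≈ 46 trillion dollars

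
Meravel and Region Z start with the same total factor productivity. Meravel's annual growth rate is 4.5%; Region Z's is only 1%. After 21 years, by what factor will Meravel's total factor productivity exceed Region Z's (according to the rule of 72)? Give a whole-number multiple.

Only the 3.5-point difference matters.
72/3.5 ≈ 20.57 years per doubling of the ratio; 21 years gives 1.02 doublings, so ≈ 2×.

≈ 2 times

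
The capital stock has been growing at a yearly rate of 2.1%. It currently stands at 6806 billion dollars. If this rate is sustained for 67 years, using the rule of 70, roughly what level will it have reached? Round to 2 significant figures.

Doubling time ≈ 70/2.1 = 33.33 years.
67 years is 67/33.33 ≈ 2.01 doublings, a factor of 2^2.01 ≈ 4.03.
6806 × 4.03 ≈ 27000 billion dollars.

roughly 27000 billion dollars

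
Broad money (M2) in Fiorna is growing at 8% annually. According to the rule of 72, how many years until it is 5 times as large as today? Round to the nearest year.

≈ 21 years

One doubling takes 72/8 = 9.00 years.
5× is log₂ 5 ≈ 2.32 doublings, so ≈ 2.32 × 9.00 = 21 years.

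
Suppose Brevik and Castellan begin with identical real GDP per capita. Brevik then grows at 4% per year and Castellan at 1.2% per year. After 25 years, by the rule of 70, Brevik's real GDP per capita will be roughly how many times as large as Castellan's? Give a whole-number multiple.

Rate gap = 4% − 1.2% = 2.8 points.
The ratio doubles every 70/2.8 ≈ 25.00 years.
25/25.00 ≈ 1.00 doublings → ratio ≈ 2^1.00 ≈ 2.

roughly 2 times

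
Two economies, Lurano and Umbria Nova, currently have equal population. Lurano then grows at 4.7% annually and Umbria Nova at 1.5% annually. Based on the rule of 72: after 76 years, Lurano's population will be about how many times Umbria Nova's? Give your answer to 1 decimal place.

roughly 10.4 times

Rate gap = 4.7% − 1.5% = 3.2 points.
The ratio doubles every 72/3.2 ≈ 22.50 years.
76/22.50 ≈ 3.38 doublings → ratio ≈ 2^3.38 ≈ 10.4.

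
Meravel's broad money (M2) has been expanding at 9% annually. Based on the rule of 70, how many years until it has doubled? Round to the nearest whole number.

70/9 ≈ 7.78, so it doubles roughly every 8 years.

≈ 8 years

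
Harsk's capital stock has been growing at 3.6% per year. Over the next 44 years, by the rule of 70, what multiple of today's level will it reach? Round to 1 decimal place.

4.8 times

Doubles every ≈ 19.44 years (70/3.6).
44 years is 2.26 doublings; 2^2.26 ≈ 4.8×.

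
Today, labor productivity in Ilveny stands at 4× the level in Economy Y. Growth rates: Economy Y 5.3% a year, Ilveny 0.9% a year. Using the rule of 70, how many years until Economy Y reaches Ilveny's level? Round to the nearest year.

Economy Y gains on Ilveny at 5.3% − 0.9% = 4.4 points a year.
At that relative rate the gap halves every 70/4.4 ≈ 15.91 years.
A 4× gap closes after 2 halvings: 2 × 15.91 ≈ 32 years.

≈ 32 years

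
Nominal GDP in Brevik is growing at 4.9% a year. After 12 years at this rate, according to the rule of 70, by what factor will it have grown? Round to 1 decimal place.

Doubles every ≈ 14.29 years (70/4.9).
12 years is 0.84 doublings; 2^0.84 ≈ 1.8×.

approximately 1.8 times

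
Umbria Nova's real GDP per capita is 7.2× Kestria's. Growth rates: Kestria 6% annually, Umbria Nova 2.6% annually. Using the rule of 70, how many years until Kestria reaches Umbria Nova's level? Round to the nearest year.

Kestria gains on Umbria Nova at 6% − 2.6% = 3.4 points a year.
At that relative rate the gap halves every 70/3.4 ≈ 20.59 years.
A 7.2× gap takes log₂(7.2) ≈ 2.85 halvings to close: 2.85 × 20.59 ≈ 59 years.

approximately 59 years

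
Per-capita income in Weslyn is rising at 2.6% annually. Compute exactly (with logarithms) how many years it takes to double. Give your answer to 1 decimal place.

27.0 years

t = ln(2) / ln(1 + 0.026) = 0.6931 / 0.025668 ≈ 27.00.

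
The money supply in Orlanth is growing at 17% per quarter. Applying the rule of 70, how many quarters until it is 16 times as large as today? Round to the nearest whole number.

approximately 16 quarters

At 17% it doubles every 70/17 ≈ 4.12 quarters.
Getting to 16× needs 4 doublings: 4 × 4.12 ≈ 16 quarters.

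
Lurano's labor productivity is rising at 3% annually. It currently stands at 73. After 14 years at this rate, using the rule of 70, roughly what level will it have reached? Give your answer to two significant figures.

Doubling time ≈ 70/3 = 23.33 years.
14 years is 14/23.33 ≈ 0.60 doublings, a factor of 2^0.60 ≈ 1.52.
73 × 1.52 ≈ 110.

110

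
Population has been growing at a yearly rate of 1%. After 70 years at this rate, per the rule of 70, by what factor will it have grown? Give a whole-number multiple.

≈ 2 times

At 1% one doubling takes ≈ 70.00 years; 70 years is 1 of them, so ×2.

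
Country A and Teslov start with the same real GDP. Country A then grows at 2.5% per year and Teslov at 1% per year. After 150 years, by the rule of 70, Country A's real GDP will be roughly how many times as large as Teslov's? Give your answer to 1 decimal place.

about 9.3 times

Country A pulls ahead at 1.5 pp per year, so the ratio doubles every 70/1.5 ≈ 46.67 years.
In 150 years that's 3.21 doublings: 2^3.21 ≈ 9.3.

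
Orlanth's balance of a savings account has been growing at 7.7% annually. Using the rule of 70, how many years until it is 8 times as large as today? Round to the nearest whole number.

Doubling time ≈ 70/7.7 = 9.09 years.
Getting to 8× needs 3 doublings: 3 × 9.09 ≈ 27 years.

roughly 27 years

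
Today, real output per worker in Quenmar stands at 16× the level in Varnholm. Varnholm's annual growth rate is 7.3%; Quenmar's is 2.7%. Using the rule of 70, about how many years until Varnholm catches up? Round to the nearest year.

Varnholm gains on Quenmar at 7.3% − 2.7% = 4.6 points a year.
At that relative rate the gap halves every 70/4.6 ≈ 15.22 years.
A 16× gap closes after 4 halvings: 4 × 15.22 ≈ 61 years.

approximately 61 years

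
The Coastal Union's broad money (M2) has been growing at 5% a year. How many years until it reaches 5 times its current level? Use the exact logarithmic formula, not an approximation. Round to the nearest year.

t = ln(5) / ln(1 + 0.05) = 1.6094 / 0.048790 ≈ 32.99.
≈ 33 years.

33 years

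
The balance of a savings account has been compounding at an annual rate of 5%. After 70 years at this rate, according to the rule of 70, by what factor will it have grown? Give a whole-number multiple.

70/5 ≈ 14.00 years per doubling.
70 years fits 5 doublings: 2^5 = 32.

32 times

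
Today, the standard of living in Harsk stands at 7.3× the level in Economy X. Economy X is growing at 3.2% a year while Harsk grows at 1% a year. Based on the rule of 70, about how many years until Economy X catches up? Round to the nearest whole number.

The growth-rate gap is 3.2% − 1% = 2.2 percentage points.
So the ratio between them halves every 70/2.2 ≈ 31.82 years.
A 7.3× gap takes log₂(7.3) ≈ 2.87 halvings to close: 2.87 × 31.82 ≈ 91 years.

roughly 91 years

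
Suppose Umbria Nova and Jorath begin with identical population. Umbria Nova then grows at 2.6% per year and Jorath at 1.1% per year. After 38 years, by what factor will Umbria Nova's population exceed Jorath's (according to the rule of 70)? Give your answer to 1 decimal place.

roughly 1.8 times

Umbria Nova pulls ahead at 1.5 pp per year, so the ratio doubles every 70/1.5 ≈ 46.67 years.
In 38 years that's 0.81 doublings: 2^0.81 ≈ 1.8.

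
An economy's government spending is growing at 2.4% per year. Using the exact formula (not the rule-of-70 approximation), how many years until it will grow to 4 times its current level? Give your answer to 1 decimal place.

58.5 years

t = ln(4) / ln(1 + 0.024) = 1.3863 / 0.023717 ≈ 58.45.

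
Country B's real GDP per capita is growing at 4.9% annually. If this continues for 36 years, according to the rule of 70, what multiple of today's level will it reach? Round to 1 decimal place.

around 5.7 times

Doubling time ≈ 70/4.9 = 14.29 years.
36 years / 14.29 ≈ 2.52 doublings → factor 2^2.52 ≈ 5.7.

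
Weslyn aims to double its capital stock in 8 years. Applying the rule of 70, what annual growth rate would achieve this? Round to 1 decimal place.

approximately 8.8%

70 / 8 ≈ 8.75, so about 8.8% a year.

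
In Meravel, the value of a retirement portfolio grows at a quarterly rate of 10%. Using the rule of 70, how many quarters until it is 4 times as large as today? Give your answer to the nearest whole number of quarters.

14 quarters

At 10% it doubles every 70/10 ≈ 7.00 quarters.
4× is 2 doublings, so 2 × 7.00 ≈ 14 quarters.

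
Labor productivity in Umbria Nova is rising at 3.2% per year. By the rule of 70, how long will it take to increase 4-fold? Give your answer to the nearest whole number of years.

≈ 44 years

One doubling takes 70/3.2 = 21.88 years.
4 = 2^2, so 2 doublings → 44 years.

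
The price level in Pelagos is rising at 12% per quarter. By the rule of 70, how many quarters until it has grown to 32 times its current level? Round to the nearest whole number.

roughly 29 quarters

One doubling takes 70/12 = 5.83 quarters.
32× is 5 doublings, so 5 × 5.83 ≈ 29 quarters.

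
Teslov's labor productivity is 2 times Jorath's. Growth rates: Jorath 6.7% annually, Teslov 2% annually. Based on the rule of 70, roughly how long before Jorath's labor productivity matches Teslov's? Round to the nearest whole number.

The growth-rate gap is 6.7% − 2% = 4.7 percentage points.
So the ratio between them halves every 70/4.7 ≈ 14.89 years.
A 2 times gap closes after 1 halving: 1 × 14.89 ≈ 15 years.

around 15 years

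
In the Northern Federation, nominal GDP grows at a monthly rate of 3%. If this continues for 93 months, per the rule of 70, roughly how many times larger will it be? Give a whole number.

around 16 times

At 3% one doubling takes ≈ 23.33 months; 93 months is 4 of them, so ×16.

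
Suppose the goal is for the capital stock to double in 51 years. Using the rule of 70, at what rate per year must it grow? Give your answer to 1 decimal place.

70 / 51 ≈ 1.37, so about 1.4% per year.

around 1.4%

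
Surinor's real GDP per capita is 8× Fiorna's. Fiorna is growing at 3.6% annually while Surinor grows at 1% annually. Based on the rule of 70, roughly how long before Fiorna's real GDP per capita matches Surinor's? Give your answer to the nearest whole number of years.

What matters is the difference: 2.6 pp.
Rule of 70 on the gap: the ratio halves every 70/2.6 ≈ 26.92 years.
An 8× gap closes after 3 halvings: 3 × 26.92 ≈ 81 years.

≈ 81 years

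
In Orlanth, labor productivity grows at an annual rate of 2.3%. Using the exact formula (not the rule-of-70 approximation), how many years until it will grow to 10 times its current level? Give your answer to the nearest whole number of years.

101 years

t = ln(10) / ln(1 + 0.023) = 2.3026 / 0.022739 ≈ 101.26.
≈ 101 years.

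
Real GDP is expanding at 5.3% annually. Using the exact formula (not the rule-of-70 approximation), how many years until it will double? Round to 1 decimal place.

t = ln(2) / ln(1 + 0.053) = 0.6931 / 0.051643 ≈ 13.42.

13.4 years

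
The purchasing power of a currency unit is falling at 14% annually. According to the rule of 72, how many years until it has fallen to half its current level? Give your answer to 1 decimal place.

Halving time ≈ 72 / 14 = 5.14 → 5.1 years.

about 5.1 years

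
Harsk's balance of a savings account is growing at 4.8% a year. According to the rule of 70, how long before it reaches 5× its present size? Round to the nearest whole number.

At 4.8% it doubles every 70/4.8 ≈ 14.58 years.
5× is log₂ 5 ≈ 2.32 doublings, so ≈ 2.32 × 14.58 = 34 years.

about 34 years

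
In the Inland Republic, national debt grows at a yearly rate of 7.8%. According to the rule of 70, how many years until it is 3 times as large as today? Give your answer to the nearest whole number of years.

One doubling takes 70/7.8 = 8.97 years.
Reaching 3× takes log₂(3) ≈ 1.58 doublings.
1.58 × 8.97 ≈ 14 years.

14 years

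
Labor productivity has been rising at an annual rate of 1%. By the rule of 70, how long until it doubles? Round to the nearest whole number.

about 70 years

At 1%, doubling takes about 70/1 = 70.00 years.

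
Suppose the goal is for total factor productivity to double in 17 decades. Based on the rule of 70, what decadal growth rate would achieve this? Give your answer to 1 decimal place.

about 4.1%

70 / 17 ≈ 4.12, so about 4.1% per decade.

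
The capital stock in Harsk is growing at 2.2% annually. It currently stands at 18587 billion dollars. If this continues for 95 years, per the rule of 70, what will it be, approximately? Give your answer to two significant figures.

≈ 150000 billion dollars

Doubling time ≈ 70/2.2 = 31.82 years.
95 years is 95/31.82 ≈ 2.99 doublings, a factor of 2^2.99 ≈ 7.94.
18587 × 7.94 ≈ 150000 billion dollars.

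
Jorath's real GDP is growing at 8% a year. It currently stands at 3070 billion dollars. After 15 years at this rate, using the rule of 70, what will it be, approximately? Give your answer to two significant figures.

roughly 10000 billion dollars

Doubling time ≈ 70/8 = 8.75 years.
15 years is 15/8.75 ≈ 1.71 doublings, a factor of 2^1.71 ≈ 3.27.
3070 × 3.27 ≈ 10000 billion dollars.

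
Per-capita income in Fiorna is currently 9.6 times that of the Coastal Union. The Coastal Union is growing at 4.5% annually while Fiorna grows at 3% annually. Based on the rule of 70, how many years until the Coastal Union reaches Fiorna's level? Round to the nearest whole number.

152 years

What matters is the difference: 1.5 pp.
Rule of 70 on the gap: the ratio halves every 70/1.5 ≈ 46.67 years.
A 9.6 times gap takes log₂(9.6) ≈ 3.26 halvings to close: 3.26 × 46.67 ≈ 152 years.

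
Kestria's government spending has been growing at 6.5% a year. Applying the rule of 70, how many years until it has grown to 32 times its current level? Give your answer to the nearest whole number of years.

roughly 54 years

At 6.5% it doubles every 70/6.5 ≈ 10.77 years.
32 = 2^5, so 5 doublings → 54 years.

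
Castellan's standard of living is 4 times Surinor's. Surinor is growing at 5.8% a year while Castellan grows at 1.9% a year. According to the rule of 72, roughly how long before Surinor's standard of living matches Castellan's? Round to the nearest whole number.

≈ 37 years

What matters is the difference: 3.9 pp.
Rule of 72 on the gap: the ratio halves every 72/3.9 ≈ 18.46 years.
A 4 times gap closes after 2 halvings: 2 × 18.46 ≈ 37 years.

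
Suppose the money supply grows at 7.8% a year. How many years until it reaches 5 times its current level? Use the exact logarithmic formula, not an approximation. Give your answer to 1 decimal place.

t = ln(5) / ln(1 + 0.078) = 1.6094 / 0.075107 ≈ 21.43.

21.4 years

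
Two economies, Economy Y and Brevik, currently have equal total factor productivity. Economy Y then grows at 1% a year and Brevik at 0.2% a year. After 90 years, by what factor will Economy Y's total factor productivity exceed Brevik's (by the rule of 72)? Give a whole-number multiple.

about 2 times

Only the 0.8-point difference matters.
72/0.8 ≈ 90.00 years per doubling of the ratio; 90 years gives 1.00 doublings, so ≈ 2×.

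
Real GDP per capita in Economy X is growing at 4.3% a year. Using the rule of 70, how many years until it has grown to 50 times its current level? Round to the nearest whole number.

≈ 92 years

Doubling time ≈ 70/4.3 = 16.28 years.
Reaching 50× takes log₂(50) ≈ 5.64 doublings.
5.64 × 16.28 ≈ 92 years.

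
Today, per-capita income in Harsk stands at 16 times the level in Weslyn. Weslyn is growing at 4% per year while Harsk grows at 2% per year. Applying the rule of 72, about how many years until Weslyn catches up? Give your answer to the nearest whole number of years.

approximately 144 years

What matters is the difference: 2 pp.
Rule of 72 on the gap: the ratio halves every 72/2 ≈ 36.00 years.
A 16 times gap closes after 4 halvings: 4 × 36.00 ≈ 144 years.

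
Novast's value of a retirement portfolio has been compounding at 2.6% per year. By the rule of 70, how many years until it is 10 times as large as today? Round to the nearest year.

At 2.6% it doubles every 70/2.6 ≈ 26.92 years.
Reaching 10× takes log₂(10) ≈ 3.32 doublings.
3.32 × 26.92 ≈ 89 years.

around 89 years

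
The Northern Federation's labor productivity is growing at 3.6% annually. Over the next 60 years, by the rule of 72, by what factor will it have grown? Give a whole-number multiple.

≈ 8 times

72/3.6 ≈ 20.00 years per doubling.
60 years fits 3 doublings: 2^3 = 8.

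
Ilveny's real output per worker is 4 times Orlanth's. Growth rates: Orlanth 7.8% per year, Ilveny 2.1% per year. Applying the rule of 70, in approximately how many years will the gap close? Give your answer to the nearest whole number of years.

Orlanth gains on Ilveny at 7.8% − 2.1% = 5.7 points a year.
At that relative rate the gap halves every 70/5.7 ≈ 12.28 years.
A 4 times gap closes after 2 halvings: 2 × 12.28 ≈ 25 years.

≈ 25 years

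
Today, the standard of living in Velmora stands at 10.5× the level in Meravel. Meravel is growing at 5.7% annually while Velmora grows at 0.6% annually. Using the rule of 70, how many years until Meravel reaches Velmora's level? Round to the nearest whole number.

Meravel gains on Velmora at 5.7% − 0.6% = 5.1 points a year.
At that relative rate the gap halves every 70/5.1 ≈ 13.73 years.
A 10.5× gap takes log₂(10.5) ≈ 3.39 halvings to close: 3.39 × 13.73 ≈ 47 years.

about 47 years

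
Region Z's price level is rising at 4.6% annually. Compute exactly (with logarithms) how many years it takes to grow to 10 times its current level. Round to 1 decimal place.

51.2 years

t = ln(10) / ln(1 + 0.046) = 2.3026 / 0.044973 ≈ 51.20.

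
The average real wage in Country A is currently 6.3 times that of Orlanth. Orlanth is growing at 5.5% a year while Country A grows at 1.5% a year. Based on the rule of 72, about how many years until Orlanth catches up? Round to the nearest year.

Orlanth gains on Country A at 5.5% − 1.5% = 4 points a year.
At that relative rate the gap halves every 72/4 ≈ 18.00 years.
A 6.3 times gap takes log₂(6.3) ≈ 2.66 halvings to close: 2.66 × 18.00 ≈ 48 years.

about 48 years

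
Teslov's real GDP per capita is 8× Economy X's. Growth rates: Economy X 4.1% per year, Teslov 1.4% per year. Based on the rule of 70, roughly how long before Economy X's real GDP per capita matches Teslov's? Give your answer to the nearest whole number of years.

about 78 years

The growth-rate gap is 4.1% − 1.4% = 2.7 percentage points.
So the ratio between them halves every 70/2.7 ≈ 25.93 years.
An 8× gap closes after 3 halvings: 3 × 25.93 ≈ 78 years.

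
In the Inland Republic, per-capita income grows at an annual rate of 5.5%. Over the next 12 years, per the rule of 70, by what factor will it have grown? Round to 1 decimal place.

about 1.9 times

Doubles every ≈ 12.73 years (70/5.5).
12 years is 0.94 doublings; 2^0.94 ≈ 1.9×.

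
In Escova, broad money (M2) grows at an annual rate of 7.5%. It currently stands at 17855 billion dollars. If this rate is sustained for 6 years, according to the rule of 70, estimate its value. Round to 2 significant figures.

28000 billion dollars

It doubles every 70/7.5 ≈ 9.33 years, so 6 years is 0.64 doublings.
2^0.64 ≈ 1.56; 17855 × 1.56 ≈ 28000 billion dollars.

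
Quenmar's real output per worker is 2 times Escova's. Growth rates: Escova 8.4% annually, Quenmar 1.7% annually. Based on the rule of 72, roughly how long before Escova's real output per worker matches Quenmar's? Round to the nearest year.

about 11 years

What matters is the difference: 6.7 pp.
Rule of 72 on the gap: the ratio halves every 72/6.7 ≈ 10.75 years.
A 2 times gap closes after 1 halving: 1 × 10.75 ≈ 11 years.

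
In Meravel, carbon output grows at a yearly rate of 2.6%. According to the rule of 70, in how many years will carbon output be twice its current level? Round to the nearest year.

about 27 years

Doubling time ≈ 70 / 2.6 = 26.92 years.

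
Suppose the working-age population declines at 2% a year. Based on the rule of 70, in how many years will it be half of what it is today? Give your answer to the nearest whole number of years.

≈ 35 years

Halving time ≈ 70 / 2 = 35.00 → 35 years.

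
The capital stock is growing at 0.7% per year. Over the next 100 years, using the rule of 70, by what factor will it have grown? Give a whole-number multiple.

2 times

70/0.7 ≈ 100.00 years per doubling.
100 years fits 1 doubling: 2^1 = 2.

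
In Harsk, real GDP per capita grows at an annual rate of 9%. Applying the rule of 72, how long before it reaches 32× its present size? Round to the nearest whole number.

One doubling takes 72/9 = 8.00 years.
32 = 2^5, so 5 doublings → 40 years.

≈ 40 years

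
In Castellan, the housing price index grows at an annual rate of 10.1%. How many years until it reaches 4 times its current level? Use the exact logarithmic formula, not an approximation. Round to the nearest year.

t = ln(4) / ln(1 + 0.101) = 1.3863 / 0.096219 ≈ 14.41.
≈ 14 years.

14 years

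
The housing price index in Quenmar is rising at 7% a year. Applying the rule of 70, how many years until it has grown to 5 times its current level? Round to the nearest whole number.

Doubling time ≈ 70/7 = 10.00 years.
Reaching 5× takes log₂(5) ≈ 2.32 doublings.
2.32 × 10.00 ≈ 23 years.

≈ 23 years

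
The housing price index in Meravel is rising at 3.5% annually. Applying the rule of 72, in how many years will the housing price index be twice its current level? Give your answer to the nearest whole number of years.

Doubling time ≈ 72 / 3.5 = 20.57 years.

about 21 years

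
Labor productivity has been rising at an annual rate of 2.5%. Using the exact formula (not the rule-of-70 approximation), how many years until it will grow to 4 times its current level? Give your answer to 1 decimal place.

t = ln(4) / ln(1 + 0.025) = 1.3863 / 0.024693 ≈ 56.14.

56.1 years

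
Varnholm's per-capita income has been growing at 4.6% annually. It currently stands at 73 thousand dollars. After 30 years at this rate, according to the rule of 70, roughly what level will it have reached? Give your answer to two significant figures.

roughly 290 thousand dollars

Doubling time ≈ 70/4.6 = 15.22 years.
30 years is 30/15.22 ≈ 1.97 doublings, a factor of 2^1.97 ≈ 3.92.
73 × 3.92 ≈ 290 thousand dollars.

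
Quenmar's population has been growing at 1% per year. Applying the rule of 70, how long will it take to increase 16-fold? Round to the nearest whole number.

≈ 280 years

Doubling time ≈ 70/1 = 70.00 years.
16× is 4 doublings, so 4 × 70.00 ≈ 280 years.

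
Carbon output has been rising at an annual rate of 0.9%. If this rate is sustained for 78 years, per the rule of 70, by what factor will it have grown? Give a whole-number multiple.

approximately 2 times

70/0.9 ≈ 77.78 years per doubling.
78 years fits 1 doubling: 2^1 = 2.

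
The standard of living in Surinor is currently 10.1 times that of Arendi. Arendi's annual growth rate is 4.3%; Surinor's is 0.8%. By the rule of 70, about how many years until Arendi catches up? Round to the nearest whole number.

roughly 67 years

What matters is the difference: 3.5 pp.
Rule of 70 on the gap: the ratio halves every 70/3.5 ≈ 20.00 years.
A 10.1 times gap takes log₂(10.1) ≈ 3.34 halvings to close: 3.34 × 20.00 ≈ 67 years.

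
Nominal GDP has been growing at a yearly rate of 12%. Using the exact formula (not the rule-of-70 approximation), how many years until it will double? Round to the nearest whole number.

t = ln(2) / ln(1 + 0.12) = 0.6931 / 0.113329 ≈ 6.12.
≈ 6 years.

6 years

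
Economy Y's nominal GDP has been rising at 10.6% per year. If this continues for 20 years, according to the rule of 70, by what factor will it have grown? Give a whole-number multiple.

approximately 8 times

Doubling time ≈ 70/10.6 = 6.60 years.
20/6.60 ≈ 3 doublings, so about 2^3 = 8×.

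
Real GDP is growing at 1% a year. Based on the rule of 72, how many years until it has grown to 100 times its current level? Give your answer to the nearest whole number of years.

At 1% it doubles every 72/1 ≈ 72.00 years.
Reaching 100× takes log₂(100) ≈ 6.64 doublings.
6.64 × 72.00 ≈ 478 years.

≈ 478 years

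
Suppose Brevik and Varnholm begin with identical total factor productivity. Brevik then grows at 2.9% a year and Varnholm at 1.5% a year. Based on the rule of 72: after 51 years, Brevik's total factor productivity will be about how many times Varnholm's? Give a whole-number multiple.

around 2 times

Brevik pulls ahead at 1.4 pp per year, so the ratio doubles every 72/1.4 ≈ 51.43 years.
In 51 years that's 0.99 doublings: 2^0.99 ≈ 2.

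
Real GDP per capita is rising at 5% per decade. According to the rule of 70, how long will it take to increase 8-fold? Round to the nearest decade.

At 5% it doubles every 70/5 ≈ 14.00 decades.
8× is 3 doublings, so 3 × 14.00 ≈ 42 decades.

≈ 42 decades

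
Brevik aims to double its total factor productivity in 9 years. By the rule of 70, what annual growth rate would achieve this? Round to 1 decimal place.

approximately 7.8% annually

70 / 9 ≈ 7.78, so about 7.8% annually.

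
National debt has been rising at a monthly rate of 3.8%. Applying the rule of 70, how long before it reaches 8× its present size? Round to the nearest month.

≈ 55 months

At 3.8% it doubles every 70/3.8 ≈ 18.42 months.
8 = 2^3, so 3 doublings → 55 months.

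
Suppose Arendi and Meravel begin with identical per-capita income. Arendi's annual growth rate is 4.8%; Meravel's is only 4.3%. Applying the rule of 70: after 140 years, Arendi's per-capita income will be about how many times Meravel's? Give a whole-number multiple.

Arendi pulls ahead at 0.5 pp per year, so the ratio doubles every 70/0.5 ≈ 140.00 years.
In 140 years that's 1.00 doublings: 2^1.00 ≈ 2.

roughly 2 times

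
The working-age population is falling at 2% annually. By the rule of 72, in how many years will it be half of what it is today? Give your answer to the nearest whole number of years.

approximately 36 years

Halving time ≈ 72 / 2 = 36.00 → 36 years.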